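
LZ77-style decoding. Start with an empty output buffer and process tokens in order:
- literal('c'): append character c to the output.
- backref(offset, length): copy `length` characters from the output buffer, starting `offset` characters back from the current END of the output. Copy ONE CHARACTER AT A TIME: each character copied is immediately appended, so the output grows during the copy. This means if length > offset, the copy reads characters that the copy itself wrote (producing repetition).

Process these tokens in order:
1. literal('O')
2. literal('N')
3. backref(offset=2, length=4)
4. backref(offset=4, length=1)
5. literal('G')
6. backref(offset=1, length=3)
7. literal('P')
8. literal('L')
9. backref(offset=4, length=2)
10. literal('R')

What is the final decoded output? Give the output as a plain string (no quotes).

Answer: ONONONOGGGGPLGGR

Derivation:
Token 1: literal('O'). Output: "O"
Token 2: literal('N'). Output: "ON"
Token 3: backref(off=2, len=4) (overlapping!). Copied 'ONON' from pos 0. Output: "ONONON"
Token 4: backref(off=4, len=1). Copied 'O' from pos 2. Output: "ONONONO"
Token 5: literal('G'). Output: "ONONONOG"
Token 6: backref(off=1, len=3) (overlapping!). Copied 'GGG' from pos 7. Output: "ONONONOGGGG"
Token 7: literal('P'). Output: "ONONONOGGGGP"
Token 8: literal('L'). Output: "ONONONOGGGGPL"
Token 9: backref(off=4, len=2). Copied 'GG' from pos 9. Output: "ONONONOGGGGPLGG"
Token 10: literal('R'). Output: "ONONONOGGGGPLGGR"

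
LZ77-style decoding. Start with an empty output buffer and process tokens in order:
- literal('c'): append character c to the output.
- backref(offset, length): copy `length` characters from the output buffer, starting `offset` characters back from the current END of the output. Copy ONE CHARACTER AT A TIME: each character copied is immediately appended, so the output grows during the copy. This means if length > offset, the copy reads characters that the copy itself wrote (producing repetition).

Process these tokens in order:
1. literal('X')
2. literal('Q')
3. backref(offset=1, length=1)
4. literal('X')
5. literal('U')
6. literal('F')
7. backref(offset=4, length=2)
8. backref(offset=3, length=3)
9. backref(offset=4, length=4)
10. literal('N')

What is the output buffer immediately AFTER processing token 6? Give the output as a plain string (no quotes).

Answer: XQQXUF

Derivation:
Token 1: literal('X'). Output: "X"
Token 2: literal('Q'). Output: "XQ"
Token 3: backref(off=1, len=1). Copied 'Q' from pos 1. Output: "XQQ"
Token 4: literal('X'). Output: "XQQX"
Token 5: literal('U'). Output: "XQQXU"
Token 6: literal('F'). Output: "XQQXUF"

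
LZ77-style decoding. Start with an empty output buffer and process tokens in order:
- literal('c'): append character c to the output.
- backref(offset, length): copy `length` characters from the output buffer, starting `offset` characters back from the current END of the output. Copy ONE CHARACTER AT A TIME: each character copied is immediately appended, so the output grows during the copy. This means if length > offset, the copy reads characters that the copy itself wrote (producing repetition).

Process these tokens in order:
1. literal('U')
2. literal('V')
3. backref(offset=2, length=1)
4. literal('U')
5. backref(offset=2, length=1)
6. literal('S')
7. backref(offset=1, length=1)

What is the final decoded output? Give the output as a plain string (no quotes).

Token 1: literal('U'). Output: "U"
Token 2: literal('V'). Output: "UV"
Token 3: backref(off=2, len=1). Copied 'U' from pos 0. Output: "UVU"
Token 4: literal('U'). Output: "UVUU"
Token 5: backref(off=2, len=1). Copied 'U' from pos 2. Output: "UVUUU"
Token 6: literal('S'). Output: "UVUUUS"
Token 7: backref(off=1, len=1). Copied 'S' from pos 5. Output: "UVUUUSS"

Answer: UVUUUSS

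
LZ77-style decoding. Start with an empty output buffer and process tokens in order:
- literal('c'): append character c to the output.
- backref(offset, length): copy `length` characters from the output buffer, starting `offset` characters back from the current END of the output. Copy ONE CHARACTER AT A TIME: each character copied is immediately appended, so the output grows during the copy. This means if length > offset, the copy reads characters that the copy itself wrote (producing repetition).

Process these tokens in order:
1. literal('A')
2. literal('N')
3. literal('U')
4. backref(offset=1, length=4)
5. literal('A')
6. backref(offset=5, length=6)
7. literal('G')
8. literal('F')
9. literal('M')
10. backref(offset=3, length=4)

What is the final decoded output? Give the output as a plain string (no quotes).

Token 1: literal('A'). Output: "A"
Token 2: literal('N'). Output: "AN"
Token 3: literal('U'). Output: "ANU"
Token 4: backref(off=1, len=4) (overlapping!). Copied 'UUUU' from pos 2. Output: "ANUUUUU"
Token 5: literal('A'). Output: "ANUUUUUA"
Token 6: backref(off=5, len=6) (overlapping!). Copied 'UUUUAU' from pos 3. Output: "ANUUUUUAUUUUAU"
Token 7: literal('G'). Output: "ANUUUUUAUUUUAUG"
Token 8: literal('F'). Output: "ANUUUUUAUUUUAUGF"
Token 9: literal('M'). Output: "ANUUUUUAUUUUAUGFM"
Token 10: backref(off=3, len=4) (overlapping!). Copied 'GFMG' from pos 14. Output: "ANUUUUUAUUUUAUGFMGFMG"

Answer: ANUUUUUAUUUUAUGFMGFMG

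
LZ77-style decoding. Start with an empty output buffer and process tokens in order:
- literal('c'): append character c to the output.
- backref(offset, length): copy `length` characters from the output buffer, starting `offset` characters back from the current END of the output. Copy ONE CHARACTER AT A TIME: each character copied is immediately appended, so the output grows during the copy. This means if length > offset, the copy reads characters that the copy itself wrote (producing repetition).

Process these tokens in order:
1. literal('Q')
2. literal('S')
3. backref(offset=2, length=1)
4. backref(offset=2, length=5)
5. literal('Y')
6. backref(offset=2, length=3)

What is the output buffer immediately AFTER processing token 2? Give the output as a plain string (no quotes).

Answer: QS

Derivation:
Token 1: literal('Q'). Output: "Q"
Token 2: literal('S'). Output: "QS"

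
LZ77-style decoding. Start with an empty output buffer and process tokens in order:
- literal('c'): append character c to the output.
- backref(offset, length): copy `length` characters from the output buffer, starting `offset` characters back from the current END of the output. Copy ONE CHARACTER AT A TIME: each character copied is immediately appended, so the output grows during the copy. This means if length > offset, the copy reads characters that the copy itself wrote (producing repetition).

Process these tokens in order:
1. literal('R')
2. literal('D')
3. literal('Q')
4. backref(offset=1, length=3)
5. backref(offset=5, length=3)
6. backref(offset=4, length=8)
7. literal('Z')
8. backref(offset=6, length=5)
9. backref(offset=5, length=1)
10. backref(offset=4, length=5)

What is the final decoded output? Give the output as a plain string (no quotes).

Token 1: literal('R'). Output: "R"
Token 2: literal('D'). Output: "RD"
Token 3: literal('Q'). Output: "RDQ"
Token 4: backref(off=1, len=3) (overlapping!). Copied 'QQQ' from pos 2. Output: "RDQQQQ"
Token 5: backref(off=5, len=3). Copied 'DQQ' from pos 1. Output: "RDQQQQDQQ"
Token 6: backref(off=4, len=8) (overlapping!). Copied 'QDQQQDQQ' from pos 5. Output: "RDQQQQDQQQDQQQDQQ"
Token 7: literal('Z'). Output: "RDQQQQDQQQDQQQDQQZ"
Token 8: backref(off=6, len=5). Copied 'QQDQQ' from pos 12. Output: "RDQQQQDQQQDQQQDQQZQQDQQ"
Token 9: backref(off=5, len=1). Copied 'Q' from pos 18. Output: "RDQQQQDQQQDQQQDQQZQQDQQQ"
Token 10: backref(off=4, len=5) (overlapping!). Copied 'DQQQD' from pos 20. Output: "RDQQQQDQQQDQQQDQQZQQDQQQDQQQD"

Answer: RDQQQQDQQQDQQQDQQZQQDQQQDQQQD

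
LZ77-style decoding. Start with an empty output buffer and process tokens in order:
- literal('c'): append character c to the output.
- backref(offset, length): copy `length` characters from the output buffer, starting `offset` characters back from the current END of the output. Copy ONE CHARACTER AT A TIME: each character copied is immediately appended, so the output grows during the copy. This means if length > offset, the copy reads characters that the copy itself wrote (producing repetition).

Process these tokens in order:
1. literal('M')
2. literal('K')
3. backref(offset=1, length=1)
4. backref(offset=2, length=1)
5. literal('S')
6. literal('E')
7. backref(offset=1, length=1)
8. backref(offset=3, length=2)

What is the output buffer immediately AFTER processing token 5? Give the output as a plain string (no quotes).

Answer: MKKKS

Derivation:
Token 1: literal('M'). Output: "M"
Token 2: literal('K'). Output: "MK"
Token 3: backref(off=1, len=1). Copied 'K' from pos 1. Output: "MKK"
Token 4: backref(off=2, len=1). Copied 'K' from pos 1. Output: "MKKK"
Token 5: literal('S'). Output: "MKKKS"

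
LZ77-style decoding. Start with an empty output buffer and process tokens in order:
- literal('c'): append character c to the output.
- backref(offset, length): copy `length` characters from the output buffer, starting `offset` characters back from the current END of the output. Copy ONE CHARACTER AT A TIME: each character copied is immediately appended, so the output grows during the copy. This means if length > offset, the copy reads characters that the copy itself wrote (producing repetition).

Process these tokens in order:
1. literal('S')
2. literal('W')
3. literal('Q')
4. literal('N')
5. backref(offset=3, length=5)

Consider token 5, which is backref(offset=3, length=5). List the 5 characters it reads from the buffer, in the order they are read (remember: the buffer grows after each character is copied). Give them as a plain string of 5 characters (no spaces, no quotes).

Answer: WQNWQ

Derivation:
Token 1: literal('S'). Output: "S"
Token 2: literal('W'). Output: "SW"
Token 3: literal('Q'). Output: "SWQ"
Token 4: literal('N'). Output: "SWQN"
Token 5: backref(off=3, len=5). Buffer before: "SWQN" (len 4)
  byte 1: read out[1]='W', append. Buffer now: "SWQNW"
  byte 2: read out[2]='Q', append. Buffer now: "SWQNWQ"
  byte 3: read out[3]='N', append. Buffer now: "SWQNWQN"
  byte 4: read out[4]='W', append. Buffer now: "SWQNWQNW"
  byte 5: read out[5]='Q', append. Buffer now: "SWQNWQNWQ"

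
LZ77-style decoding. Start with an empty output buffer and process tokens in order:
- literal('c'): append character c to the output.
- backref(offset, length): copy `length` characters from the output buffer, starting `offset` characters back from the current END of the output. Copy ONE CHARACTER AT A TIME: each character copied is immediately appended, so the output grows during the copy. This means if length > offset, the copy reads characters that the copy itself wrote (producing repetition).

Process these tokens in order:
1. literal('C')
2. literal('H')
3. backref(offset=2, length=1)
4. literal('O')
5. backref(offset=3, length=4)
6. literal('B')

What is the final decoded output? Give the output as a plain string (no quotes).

Token 1: literal('C'). Output: "C"
Token 2: literal('H'). Output: "CH"
Token 3: backref(off=2, len=1). Copied 'C' from pos 0. Output: "CHC"
Token 4: literal('O'). Output: "CHCO"
Token 5: backref(off=3, len=4) (overlapping!). Copied 'HCOH' from pos 1. Output: "CHCOHCOH"
Token 6: literal('B'). Output: "CHCOHCOHB"

Answer: CHCOHCOHB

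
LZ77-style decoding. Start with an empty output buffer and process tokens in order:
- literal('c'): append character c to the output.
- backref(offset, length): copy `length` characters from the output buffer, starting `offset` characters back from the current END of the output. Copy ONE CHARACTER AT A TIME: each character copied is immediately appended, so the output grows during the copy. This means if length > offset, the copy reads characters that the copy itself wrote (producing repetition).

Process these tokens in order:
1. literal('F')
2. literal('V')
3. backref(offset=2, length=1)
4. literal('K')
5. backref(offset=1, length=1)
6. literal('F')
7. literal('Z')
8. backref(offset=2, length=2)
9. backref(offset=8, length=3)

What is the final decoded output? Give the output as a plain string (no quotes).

Token 1: literal('F'). Output: "F"
Token 2: literal('V'). Output: "FV"
Token 3: backref(off=2, len=1). Copied 'F' from pos 0. Output: "FVF"
Token 4: literal('K'). Output: "FVFK"
Token 5: backref(off=1, len=1). Copied 'K' from pos 3. Output: "FVFKK"
Token 6: literal('F'). Output: "FVFKKF"
Token 7: literal('Z'). Output: "FVFKKFZ"
Token 8: backref(off=2, len=2). Copied 'FZ' from pos 5. Output: "FVFKKFZFZ"
Token 9: backref(off=8, len=3). Copied 'VFK' from pos 1. Output: "FVFKKFZFZVFK"

Answer: FVFKKFZFZVFK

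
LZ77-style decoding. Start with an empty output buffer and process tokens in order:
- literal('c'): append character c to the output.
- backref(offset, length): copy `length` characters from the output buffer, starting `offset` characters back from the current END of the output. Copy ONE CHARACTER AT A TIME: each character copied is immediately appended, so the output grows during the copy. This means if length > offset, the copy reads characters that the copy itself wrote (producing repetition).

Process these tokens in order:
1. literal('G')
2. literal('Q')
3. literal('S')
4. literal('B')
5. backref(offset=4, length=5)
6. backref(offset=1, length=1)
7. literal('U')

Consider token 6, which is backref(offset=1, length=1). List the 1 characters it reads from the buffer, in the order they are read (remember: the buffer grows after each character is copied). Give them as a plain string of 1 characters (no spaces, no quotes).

Token 1: literal('G'). Output: "G"
Token 2: literal('Q'). Output: "GQ"
Token 3: literal('S'). Output: "GQS"
Token 4: literal('B'). Output: "GQSB"
Token 5: backref(off=4, len=5) (overlapping!). Copied 'GQSBG' from pos 0. Output: "GQSBGQSBG"
Token 6: backref(off=1, len=1). Buffer before: "GQSBGQSBG" (len 9)
  byte 1: read out[8]='G', append. Buffer now: "GQSBGQSBGG"

Answer: G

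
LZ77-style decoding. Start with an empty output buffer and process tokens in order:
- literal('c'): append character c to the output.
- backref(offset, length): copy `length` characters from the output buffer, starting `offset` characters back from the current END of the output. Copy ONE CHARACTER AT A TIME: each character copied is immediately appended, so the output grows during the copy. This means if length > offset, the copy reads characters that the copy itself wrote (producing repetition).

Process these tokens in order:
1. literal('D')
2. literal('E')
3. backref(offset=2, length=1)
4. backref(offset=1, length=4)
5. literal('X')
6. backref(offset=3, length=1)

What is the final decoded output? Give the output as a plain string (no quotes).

Token 1: literal('D'). Output: "D"
Token 2: literal('E'). Output: "DE"
Token 3: backref(off=2, len=1). Copied 'D' from pos 0. Output: "DED"
Token 4: backref(off=1, len=4) (overlapping!). Copied 'DDDD' from pos 2. Output: "DEDDDDD"
Token 5: literal('X'). Output: "DEDDDDDX"
Token 6: backref(off=3, len=1). Copied 'D' from pos 5. Output: "DEDDDDDXD"

Answer: DEDDDDDXD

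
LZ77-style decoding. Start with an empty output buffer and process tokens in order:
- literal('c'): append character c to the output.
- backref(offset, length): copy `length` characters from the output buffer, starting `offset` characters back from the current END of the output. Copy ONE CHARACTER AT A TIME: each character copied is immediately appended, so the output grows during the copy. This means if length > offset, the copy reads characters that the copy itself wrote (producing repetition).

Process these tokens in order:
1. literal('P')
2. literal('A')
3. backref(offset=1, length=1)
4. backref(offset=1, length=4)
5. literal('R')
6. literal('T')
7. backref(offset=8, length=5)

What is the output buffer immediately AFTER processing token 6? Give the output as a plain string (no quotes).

Token 1: literal('P'). Output: "P"
Token 2: literal('A'). Output: "PA"
Token 3: backref(off=1, len=1). Copied 'A' from pos 1. Output: "PAA"
Token 4: backref(off=1, len=4) (overlapping!). Copied 'AAAA' from pos 2. Output: "PAAAAAA"
Token 5: literal('R'). Output: "PAAAAAAR"
Token 6: literal('T'). Output: "PAAAAAART"

Answer: PAAAAAART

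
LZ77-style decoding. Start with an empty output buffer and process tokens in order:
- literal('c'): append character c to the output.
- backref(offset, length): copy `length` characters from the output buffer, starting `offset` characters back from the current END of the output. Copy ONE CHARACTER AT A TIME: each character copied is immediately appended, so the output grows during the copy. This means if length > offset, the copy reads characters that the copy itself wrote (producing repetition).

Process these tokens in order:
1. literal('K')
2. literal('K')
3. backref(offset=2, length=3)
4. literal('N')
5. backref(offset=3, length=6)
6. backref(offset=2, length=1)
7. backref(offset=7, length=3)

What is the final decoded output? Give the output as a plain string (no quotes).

Token 1: literal('K'). Output: "K"
Token 2: literal('K'). Output: "KK"
Token 3: backref(off=2, len=3) (overlapping!). Copied 'KKK' from pos 0. Output: "KKKKK"
Token 4: literal('N'). Output: "KKKKKN"
Token 5: backref(off=3, len=6) (overlapping!). Copied 'KKNKKN' from pos 3. Output: "KKKKKNKKNKKN"
Token 6: backref(off=2, len=1). Copied 'K' from pos 10. Output: "KKKKKNKKNKKNK"
Token 7: backref(off=7, len=3). Copied 'KKN' from pos 6. Output: "KKKKKNKKNKKNKKKN"

Answer: KKKKKNKKNKKNKKKN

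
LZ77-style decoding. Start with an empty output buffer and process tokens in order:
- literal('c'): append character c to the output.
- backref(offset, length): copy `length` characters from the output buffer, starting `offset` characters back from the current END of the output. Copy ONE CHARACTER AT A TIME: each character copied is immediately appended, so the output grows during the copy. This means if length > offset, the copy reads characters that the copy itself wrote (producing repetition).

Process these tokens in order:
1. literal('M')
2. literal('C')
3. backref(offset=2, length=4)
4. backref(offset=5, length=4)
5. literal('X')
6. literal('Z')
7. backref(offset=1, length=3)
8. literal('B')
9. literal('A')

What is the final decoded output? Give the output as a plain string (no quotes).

Answer: MCMCMCCMCMXZZZZBA

Derivation:
Token 1: literal('M'). Output: "M"
Token 2: literal('C'). Output: "MC"
Token 3: backref(off=2, len=4) (overlapping!). Copied 'MCMC' from pos 0. Output: "MCMCMC"
Token 4: backref(off=5, len=4). Copied 'CMCM' from pos 1. Output: "MCMCMCCMCM"
Token 5: literal('X'). Output: "MCMCMCCMCMX"
Token 6: literal('Z'). Output: "MCMCMCCMCMXZ"
Token 7: backref(off=1, len=3) (overlapping!). Copied 'ZZZ' from pos 11. Output: "MCMCMCCMCMXZZZZ"
Token 8: literal('B'). Output: "MCMCMCCMCMXZZZZB"
Token 9: literal('A'). Output: "MCMCMCCMCMXZZZZBA"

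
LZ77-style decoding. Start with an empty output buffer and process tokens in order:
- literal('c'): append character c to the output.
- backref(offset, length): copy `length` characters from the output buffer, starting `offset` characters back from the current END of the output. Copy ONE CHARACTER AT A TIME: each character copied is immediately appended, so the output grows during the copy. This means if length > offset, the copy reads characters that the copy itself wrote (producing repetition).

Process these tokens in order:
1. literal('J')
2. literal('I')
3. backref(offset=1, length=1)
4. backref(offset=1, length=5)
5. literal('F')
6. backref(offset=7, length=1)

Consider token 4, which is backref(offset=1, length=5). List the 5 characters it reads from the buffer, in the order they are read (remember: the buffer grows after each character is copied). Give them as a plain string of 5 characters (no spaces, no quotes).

Answer: IIIII

Derivation:
Token 1: literal('J'). Output: "J"
Token 2: literal('I'). Output: "JI"
Token 3: backref(off=1, len=1). Copied 'I' from pos 1. Output: "JII"
Token 4: backref(off=1, len=5). Buffer before: "JII" (len 3)
  byte 1: read out[2]='I', append. Buffer now: "JIII"
  byte 2: read out[3]='I', append. Buffer now: "JIIII"
  byte 3: read out[4]='I', append. Buffer now: "JIIIII"
  byte 4: read out[5]='I', append. Buffer now: "JIIIIII"
  byte 5: read out[6]='I', append. Buffer now: "JIIIIIII"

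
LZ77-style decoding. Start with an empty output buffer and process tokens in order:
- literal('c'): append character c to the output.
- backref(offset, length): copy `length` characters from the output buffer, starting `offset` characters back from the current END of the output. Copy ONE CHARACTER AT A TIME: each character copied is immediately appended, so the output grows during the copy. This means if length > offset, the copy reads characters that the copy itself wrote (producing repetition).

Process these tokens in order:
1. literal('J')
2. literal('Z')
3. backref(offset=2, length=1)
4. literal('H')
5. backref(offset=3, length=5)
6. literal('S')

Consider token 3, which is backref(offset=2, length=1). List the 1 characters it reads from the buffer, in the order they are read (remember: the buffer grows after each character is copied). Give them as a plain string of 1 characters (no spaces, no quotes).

Answer: J

Derivation:
Token 1: literal('J'). Output: "J"
Token 2: literal('Z'). Output: "JZ"
Token 3: backref(off=2, len=1). Buffer before: "JZ" (len 2)
  byte 1: read out[0]='J', append. Buffer now: "JZJ"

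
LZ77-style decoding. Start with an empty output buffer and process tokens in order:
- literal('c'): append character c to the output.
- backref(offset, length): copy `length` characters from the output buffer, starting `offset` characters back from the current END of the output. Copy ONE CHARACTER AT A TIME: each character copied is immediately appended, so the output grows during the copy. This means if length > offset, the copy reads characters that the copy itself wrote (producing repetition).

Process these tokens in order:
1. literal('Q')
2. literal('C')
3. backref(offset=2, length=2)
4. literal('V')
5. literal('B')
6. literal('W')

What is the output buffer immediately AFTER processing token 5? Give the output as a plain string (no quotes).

Token 1: literal('Q'). Output: "Q"
Token 2: literal('C'). Output: "QC"
Token 3: backref(off=2, len=2). Copied 'QC' from pos 0. Output: "QCQC"
Token 4: literal('V'). Output: "QCQCV"
Token 5: literal('B'). Output: "QCQCVB"

Answer: QCQCVB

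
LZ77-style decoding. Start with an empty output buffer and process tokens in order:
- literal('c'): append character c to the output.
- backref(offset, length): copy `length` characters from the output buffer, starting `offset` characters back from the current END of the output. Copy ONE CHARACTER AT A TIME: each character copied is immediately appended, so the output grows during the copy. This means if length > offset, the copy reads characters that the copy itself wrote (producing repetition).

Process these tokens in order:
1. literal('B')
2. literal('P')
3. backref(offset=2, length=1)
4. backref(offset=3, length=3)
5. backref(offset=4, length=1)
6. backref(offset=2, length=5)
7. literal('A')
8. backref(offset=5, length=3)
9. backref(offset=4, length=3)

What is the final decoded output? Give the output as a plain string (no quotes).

Answer: BPBBPBBBBBBBABBBABB

Derivation:
Token 1: literal('B'). Output: "B"
Token 2: literal('P'). Output: "BP"
Token 3: backref(off=2, len=1). Copied 'B' from pos 0. Output: "BPB"
Token 4: backref(off=3, len=3). Copied 'BPB' from pos 0. Output: "BPBBPB"
Token 5: backref(off=4, len=1). Copied 'B' from pos 2. Output: "BPBBPBB"
Token 6: backref(off=2, len=5) (overlapping!). Copied 'BBBBB' from pos 5. Output: "BPBBPBBBBBBB"
Token 7: literal('A'). Output: "BPBBPBBBBBBBA"
Token 8: backref(off=5, len=3). Copied 'BBB' from pos 8. Output: "BPBBPBBBBBBBABBB"
Token 9: backref(off=4, len=3). Copied 'ABB' from pos 12. Output: "BPBBPBBBBBBBABBBABB"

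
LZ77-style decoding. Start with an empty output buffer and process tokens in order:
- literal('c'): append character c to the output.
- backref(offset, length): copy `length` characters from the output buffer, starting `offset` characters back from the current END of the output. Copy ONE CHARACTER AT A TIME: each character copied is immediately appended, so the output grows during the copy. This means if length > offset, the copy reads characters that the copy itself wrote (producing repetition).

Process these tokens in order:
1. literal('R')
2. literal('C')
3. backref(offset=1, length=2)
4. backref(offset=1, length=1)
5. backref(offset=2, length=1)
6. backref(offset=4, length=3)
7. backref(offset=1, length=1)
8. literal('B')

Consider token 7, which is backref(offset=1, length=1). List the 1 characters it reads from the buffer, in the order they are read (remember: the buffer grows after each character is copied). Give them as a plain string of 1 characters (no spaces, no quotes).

Token 1: literal('R'). Output: "R"
Token 2: literal('C'). Output: "RC"
Token 3: backref(off=1, len=2) (overlapping!). Copied 'CC' from pos 1. Output: "RCCC"
Token 4: backref(off=1, len=1). Copied 'C' from pos 3. Output: "RCCCC"
Token 5: backref(off=2, len=1). Copied 'C' from pos 3. Output: "RCCCCC"
Token 6: backref(off=4, len=3). Copied 'CCC' from pos 2. Output: "RCCCCCCCC"
Token 7: backref(off=1, len=1). Buffer before: "RCCCCCCCC" (len 9)
  byte 1: read out[8]='C', append. Buffer now: "RCCCCCCCCC"

Answer: C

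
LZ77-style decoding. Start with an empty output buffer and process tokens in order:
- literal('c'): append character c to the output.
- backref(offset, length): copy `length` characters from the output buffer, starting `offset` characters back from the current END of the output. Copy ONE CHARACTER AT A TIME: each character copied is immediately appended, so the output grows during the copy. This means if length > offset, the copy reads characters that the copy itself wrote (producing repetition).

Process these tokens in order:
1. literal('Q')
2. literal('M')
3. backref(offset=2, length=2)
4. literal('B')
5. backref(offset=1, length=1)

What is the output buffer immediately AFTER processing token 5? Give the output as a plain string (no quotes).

Answer: QMQMBB

Derivation:
Token 1: literal('Q'). Output: "Q"
Token 2: literal('M'). Output: "QM"
Token 3: backref(off=2, len=2). Copied 'QM' from pos 0. Output: "QMQM"
Token 4: literal('B'). Output: "QMQMB"
Token 5: backref(off=1, len=1). Copied 'B' from pos 4. Output: "QMQMBB"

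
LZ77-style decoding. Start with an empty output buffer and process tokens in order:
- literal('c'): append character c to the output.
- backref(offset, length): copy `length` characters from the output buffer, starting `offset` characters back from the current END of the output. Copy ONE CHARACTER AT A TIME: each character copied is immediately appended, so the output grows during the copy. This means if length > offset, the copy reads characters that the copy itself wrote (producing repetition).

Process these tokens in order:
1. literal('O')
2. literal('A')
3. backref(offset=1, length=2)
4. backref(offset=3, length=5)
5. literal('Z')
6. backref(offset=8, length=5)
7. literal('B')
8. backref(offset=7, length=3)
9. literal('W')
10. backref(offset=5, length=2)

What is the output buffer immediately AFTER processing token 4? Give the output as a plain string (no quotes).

Answer: OAAAAAAAA

Derivation:
Token 1: literal('O'). Output: "O"
Token 2: literal('A'). Output: "OA"
Token 3: backref(off=1, len=2) (overlapping!). Copied 'AA' from pos 1. Output: "OAAA"
Token 4: backref(off=3, len=5) (overlapping!). Copied 'AAAAA' from pos 1. Output: "OAAAAAAAA"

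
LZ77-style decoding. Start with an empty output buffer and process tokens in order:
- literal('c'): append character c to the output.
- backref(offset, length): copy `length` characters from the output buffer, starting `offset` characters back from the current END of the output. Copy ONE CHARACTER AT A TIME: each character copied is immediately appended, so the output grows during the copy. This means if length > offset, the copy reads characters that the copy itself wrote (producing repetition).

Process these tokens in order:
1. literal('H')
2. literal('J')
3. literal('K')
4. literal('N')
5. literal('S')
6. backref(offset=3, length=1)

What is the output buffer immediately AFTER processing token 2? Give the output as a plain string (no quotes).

Answer: HJ

Derivation:
Token 1: literal('H'). Output: "H"
Token 2: literal('J'). Output: "HJ"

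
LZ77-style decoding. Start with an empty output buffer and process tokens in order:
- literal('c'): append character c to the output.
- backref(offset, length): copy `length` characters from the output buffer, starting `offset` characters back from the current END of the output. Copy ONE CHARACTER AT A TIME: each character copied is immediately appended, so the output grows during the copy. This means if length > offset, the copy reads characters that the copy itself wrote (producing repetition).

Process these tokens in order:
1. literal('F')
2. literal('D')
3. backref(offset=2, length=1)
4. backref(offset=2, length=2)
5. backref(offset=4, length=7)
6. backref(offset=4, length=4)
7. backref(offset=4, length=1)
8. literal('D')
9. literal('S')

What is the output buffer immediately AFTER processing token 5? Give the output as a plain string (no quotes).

Token 1: literal('F'). Output: "F"
Token 2: literal('D'). Output: "FD"
Token 3: backref(off=2, len=1). Copied 'F' from pos 0. Output: "FDF"
Token 4: backref(off=2, len=2). Copied 'DF' from pos 1. Output: "FDFDF"
Token 5: backref(off=4, len=7) (overlapping!). Copied 'DFDFDFD' from pos 1. Output: "FDFDFDFDFDFD"

Answer: FDFDFDFDFDFD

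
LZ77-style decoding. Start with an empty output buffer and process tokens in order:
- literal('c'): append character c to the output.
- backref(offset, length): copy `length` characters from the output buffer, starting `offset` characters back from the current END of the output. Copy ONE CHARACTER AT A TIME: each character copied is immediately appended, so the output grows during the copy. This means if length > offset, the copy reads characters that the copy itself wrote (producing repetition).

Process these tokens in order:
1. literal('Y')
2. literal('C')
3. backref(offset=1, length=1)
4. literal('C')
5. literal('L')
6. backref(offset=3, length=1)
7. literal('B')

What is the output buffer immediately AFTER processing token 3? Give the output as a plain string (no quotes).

Token 1: literal('Y'). Output: "Y"
Token 2: literal('C'). Output: "YC"
Token 3: backref(off=1, len=1). Copied 'C' from pos 1. Output: "YCC"

Answer: YCC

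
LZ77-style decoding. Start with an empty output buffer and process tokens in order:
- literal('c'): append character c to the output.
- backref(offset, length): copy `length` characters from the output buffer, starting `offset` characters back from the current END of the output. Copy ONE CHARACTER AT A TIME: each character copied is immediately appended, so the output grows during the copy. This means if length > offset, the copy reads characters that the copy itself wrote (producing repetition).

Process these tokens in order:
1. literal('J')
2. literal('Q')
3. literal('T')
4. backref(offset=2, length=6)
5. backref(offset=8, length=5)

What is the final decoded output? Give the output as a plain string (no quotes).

Answer: JQTQTQTQTQTQTQ

Derivation:
Token 1: literal('J'). Output: "J"
Token 2: literal('Q'). Output: "JQ"
Token 3: literal('T'). Output: "JQT"
Token 4: backref(off=2, len=6) (overlapping!). Copied 'QTQTQT' from pos 1. Output: "JQTQTQTQT"
Token 5: backref(off=8, len=5). Copied 'QTQTQ' from pos 1. Output: "JQTQTQTQTQTQTQ"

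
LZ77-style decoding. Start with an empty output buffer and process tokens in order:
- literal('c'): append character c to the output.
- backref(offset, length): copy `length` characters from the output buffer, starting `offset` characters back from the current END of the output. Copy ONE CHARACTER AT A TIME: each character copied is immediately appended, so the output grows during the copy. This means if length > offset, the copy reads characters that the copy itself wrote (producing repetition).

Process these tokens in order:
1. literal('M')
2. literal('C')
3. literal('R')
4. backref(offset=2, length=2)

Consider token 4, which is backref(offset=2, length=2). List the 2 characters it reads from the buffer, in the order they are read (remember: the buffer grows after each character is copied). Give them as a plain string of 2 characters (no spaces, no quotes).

Token 1: literal('M'). Output: "M"
Token 2: literal('C'). Output: "MC"
Token 3: literal('R'). Output: "MCR"
Token 4: backref(off=2, len=2). Buffer before: "MCR" (len 3)
  byte 1: read out[1]='C', append. Buffer now: "MCRC"
  byte 2: read out[2]='R', append. Buffer now: "MCRCR"

Answer: CR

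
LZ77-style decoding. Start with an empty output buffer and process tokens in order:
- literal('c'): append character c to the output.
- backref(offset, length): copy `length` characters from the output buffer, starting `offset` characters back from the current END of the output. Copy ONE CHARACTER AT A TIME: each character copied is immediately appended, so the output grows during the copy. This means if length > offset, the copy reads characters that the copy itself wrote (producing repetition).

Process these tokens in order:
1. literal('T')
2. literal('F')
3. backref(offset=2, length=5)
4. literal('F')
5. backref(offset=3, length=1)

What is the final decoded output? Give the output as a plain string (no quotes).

Token 1: literal('T'). Output: "T"
Token 2: literal('F'). Output: "TF"
Token 3: backref(off=2, len=5) (overlapping!). Copied 'TFTFT' from pos 0. Output: "TFTFTFT"
Token 4: literal('F'). Output: "TFTFTFTF"
Token 5: backref(off=3, len=1). Copied 'F' from pos 5. Output: "TFTFTFTFF"

Answer: TFTFTFTFF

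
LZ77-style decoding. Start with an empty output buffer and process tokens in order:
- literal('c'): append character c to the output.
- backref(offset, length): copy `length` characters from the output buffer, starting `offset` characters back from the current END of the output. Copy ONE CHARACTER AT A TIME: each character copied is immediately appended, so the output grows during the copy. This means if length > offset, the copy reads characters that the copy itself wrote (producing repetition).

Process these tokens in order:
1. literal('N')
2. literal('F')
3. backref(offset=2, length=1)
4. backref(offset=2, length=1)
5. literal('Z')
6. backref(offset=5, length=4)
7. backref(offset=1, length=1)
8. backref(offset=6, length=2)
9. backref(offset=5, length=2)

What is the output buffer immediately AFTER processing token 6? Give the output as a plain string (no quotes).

Token 1: literal('N'). Output: "N"
Token 2: literal('F'). Output: "NF"
Token 3: backref(off=2, len=1). Copied 'N' from pos 0. Output: "NFN"
Token 4: backref(off=2, len=1). Copied 'F' from pos 1. Output: "NFNF"
Token 5: literal('Z'). Output: "NFNFZ"
Token 6: backref(off=5, len=4). Copied 'NFNF' from pos 0. Output: "NFNFZNFNF"

Answer: NFNFZNFNF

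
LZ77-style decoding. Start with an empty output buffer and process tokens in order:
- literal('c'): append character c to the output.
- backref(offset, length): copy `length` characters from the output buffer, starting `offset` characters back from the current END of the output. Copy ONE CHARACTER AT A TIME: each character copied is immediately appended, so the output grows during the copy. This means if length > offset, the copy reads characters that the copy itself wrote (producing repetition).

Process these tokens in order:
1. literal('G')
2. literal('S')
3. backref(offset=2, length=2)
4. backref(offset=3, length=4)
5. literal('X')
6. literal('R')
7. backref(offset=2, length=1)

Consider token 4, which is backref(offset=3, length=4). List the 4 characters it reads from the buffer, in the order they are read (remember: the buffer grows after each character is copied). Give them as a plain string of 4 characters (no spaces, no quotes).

Token 1: literal('G'). Output: "G"
Token 2: literal('S'). Output: "GS"
Token 3: backref(off=2, len=2). Copied 'GS' from pos 0. Output: "GSGS"
Token 4: backref(off=3, len=4). Buffer before: "GSGS" (len 4)
  byte 1: read out[1]='S', append. Buffer now: "GSGSS"
  byte 2: read out[2]='G', append. Buffer now: "GSGSSG"
  byte 3: read out[3]='S', append. Buffer now: "GSGSSGS"
  byte 4: read out[4]='S', append. Buffer now: "GSGSSGSS"

Answer: SGSS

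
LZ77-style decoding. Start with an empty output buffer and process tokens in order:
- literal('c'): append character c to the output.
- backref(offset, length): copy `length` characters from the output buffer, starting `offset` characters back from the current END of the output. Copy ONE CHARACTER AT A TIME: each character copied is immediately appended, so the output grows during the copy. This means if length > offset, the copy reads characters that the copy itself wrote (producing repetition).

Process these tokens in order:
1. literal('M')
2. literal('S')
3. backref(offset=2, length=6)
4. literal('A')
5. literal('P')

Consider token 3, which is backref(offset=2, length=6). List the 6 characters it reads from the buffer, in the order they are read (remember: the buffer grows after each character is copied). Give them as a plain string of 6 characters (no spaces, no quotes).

Answer: MSMSMS

Derivation:
Token 1: literal('M'). Output: "M"
Token 2: literal('S'). Output: "MS"
Token 3: backref(off=2, len=6). Buffer before: "MS" (len 2)
  byte 1: read out[0]='M', append. Buffer now: "MSM"
  byte 2: read out[1]='S', append. Buffer now: "MSMS"
  byte 3: read out[2]='M', append. Buffer now: "MSMSM"
  byte 4: read out[3]='S', append. Buffer now: "MSMSMS"
  byte 5: read out[4]='M', append. Buffer now: "MSMSMSM"
  byte 6: read out[5]='S', append. Buffer now: "MSMSMSMS"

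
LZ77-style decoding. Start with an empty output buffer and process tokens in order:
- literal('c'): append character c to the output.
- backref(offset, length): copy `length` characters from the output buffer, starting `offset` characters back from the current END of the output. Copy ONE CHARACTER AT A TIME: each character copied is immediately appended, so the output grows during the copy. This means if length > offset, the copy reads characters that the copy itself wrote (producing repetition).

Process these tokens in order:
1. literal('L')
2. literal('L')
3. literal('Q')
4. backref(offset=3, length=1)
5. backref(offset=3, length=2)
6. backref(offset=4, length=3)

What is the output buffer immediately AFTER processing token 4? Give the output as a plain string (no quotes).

Token 1: literal('L'). Output: "L"
Token 2: literal('L'). Output: "LL"
Token 3: literal('Q'). Output: "LLQ"
Token 4: backref(off=3, len=1). Copied 'L' from pos 0. Output: "LLQL"

Answer: LLQL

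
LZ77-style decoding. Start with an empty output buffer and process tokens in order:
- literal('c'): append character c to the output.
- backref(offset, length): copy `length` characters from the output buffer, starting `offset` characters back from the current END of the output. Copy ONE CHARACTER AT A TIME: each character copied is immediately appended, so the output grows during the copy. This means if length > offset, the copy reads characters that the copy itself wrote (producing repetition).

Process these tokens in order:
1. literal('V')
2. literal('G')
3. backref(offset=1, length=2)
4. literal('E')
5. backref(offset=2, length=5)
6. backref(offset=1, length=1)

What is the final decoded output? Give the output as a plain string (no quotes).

Answer: VGGGEGEGEGG

Derivation:
Token 1: literal('V'). Output: "V"
Token 2: literal('G'). Output: "VG"
Token 3: backref(off=1, len=2) (overlapping!). Copied 'GG' from pos 1. Output: "VGGG"
Token 4: literal('E'). Output: "VGGGE"
Token 5: backref(off=2, len=5) (overlapping!). Copied 'GEGEG' from pos 3. Output: "VGGGEGEGEG"
Token 6: backref(off=1, len=1). Copied 'G' from pos 9. Output: "VGGGEGEGEGG"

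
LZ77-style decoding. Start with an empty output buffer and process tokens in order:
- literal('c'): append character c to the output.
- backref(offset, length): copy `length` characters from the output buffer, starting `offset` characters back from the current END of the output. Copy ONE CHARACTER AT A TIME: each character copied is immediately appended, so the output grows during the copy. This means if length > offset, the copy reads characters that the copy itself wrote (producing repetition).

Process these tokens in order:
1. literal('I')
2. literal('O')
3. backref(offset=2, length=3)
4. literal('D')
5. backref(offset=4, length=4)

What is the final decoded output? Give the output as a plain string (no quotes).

Token 1: literal('I'). Output: "I"
Token 2: literal('O'). Output: "IO"
Token 3: backref(off=2, len=3) (overlapping!). Copied 'IOI' from pos 0. Output: "IOIOI"
Token 4: literal('D'). Output: "IOIOID"
Token 5: backref(off=4, len=4). Copied 'IOID' from pos 2. Output: "IOIOIDIOID"

Answer: IOIOIDIOID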